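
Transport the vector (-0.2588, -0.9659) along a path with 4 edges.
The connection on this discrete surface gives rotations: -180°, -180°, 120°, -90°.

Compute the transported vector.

Total rotation: (-180°) + (-180°) + 120° + (-90°) = -330° ≡ 30° (mod 360°). Final vector: (0.2588, -0.9659)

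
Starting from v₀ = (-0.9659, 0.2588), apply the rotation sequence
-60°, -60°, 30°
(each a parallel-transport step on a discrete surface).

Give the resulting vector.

Total rotation: (-60°) + (-60°) + 30° = -90°. Final vector: (0.2588, 0.9659)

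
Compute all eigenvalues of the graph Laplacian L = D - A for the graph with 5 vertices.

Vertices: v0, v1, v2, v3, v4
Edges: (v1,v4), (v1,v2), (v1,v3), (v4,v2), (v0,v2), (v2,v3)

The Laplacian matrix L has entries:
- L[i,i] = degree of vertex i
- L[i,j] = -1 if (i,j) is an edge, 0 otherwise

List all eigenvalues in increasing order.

Degrees: deg(v0) = 1, deg(v1) = 3, deg(v2) = 4, deg(v3) = 2, deg(v4) = 2.
L = D − A with rows/columns ordered (v0, v1, v2, v3, v4):
  [ 1,  0, -1,  0,  0]
  [ 0,  3, -1, -1, -1]
  [-1, -1,  4, -1, -1]
  [ 0, -1, -1,  2,  0]
  [ 0, -1, -1,  0,  2]
Characteristic polynomial: det(λI − L) = λ(λ − 1)(λ − 2)(λ − 4)(λ − 5).
Roots: λ = 0; (λ − 1) = 0 ⇒ λ = 1; (λ − 2) = 0 ⇒ λ = 2; (λ − 4) = 0 ⇒ λ = 4; (λ − 5) = 0 ⇒ λ = 5.
(Check: the roots sum (with multiplicity) to 12, matching trace L = Σdeg = 2·6 = 12.)
Laplacian eigenvalues (increasing order): [0.0, 1.0, 2.0, 4.0, 5.0]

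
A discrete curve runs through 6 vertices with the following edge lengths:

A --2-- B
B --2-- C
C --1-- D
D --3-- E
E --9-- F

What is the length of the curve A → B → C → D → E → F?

Arc length = 2 + 2 + 1 + 3 + 9 = 17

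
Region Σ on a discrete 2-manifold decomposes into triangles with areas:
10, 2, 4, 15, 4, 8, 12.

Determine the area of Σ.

10 + 2 + 4 + 15 + 4 + 8 + 12 = 55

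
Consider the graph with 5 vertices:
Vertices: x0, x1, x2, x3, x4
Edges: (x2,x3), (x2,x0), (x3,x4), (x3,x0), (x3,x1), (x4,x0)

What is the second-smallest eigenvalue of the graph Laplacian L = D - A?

Degrees: deg(x0) = 3, deg(x1) = 1, deg(x2) = 2, deg(x3) = 4, deg(x4) = 2.
L = D − A with rows/columns ordered (x0, x1, x2, x3, x4):
  [ 3,  0, -1, -1, -1]
  [ 0,  1,  0, -1,  0]
  [-1,  0,  2, -1,  0]
  [-1, -1, -1,  4, -1]
  [-1,  0,  0, -1,  2]
Characteristic polynomial: det(λI − L) = λ(λ − 1)(λ − 2)(λ − 4)(λ − 5).
Roots: λ = 0; (λ − 1) = 0 ⇒ λ = 1; (λ − 2) = 0 ⇒ λ = 2; (λ − 4) = 0 ⇒ λ = 4; (λ − 5) = 0 ⇒ λ = 5.
(Check: the roots sum (with multiplicity) to 12, matching trace L = Σdeg = 2·6 = 12.)
Laplacian eigenvalues: [0.0, 1.0, 2.0, 4.0, 5.0]. Algebraic connectivity (smallest non-zero eigenvalue) = 1.0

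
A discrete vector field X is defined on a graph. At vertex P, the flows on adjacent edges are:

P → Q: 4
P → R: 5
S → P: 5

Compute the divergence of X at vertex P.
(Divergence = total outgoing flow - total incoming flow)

Divergence = sum of outgoing flows = 4 + 5 + (-5) = 4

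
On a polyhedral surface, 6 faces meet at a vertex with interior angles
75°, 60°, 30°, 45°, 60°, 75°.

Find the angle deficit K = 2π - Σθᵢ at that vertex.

Sum of angles = 345°. K = 360° - 345° = 15°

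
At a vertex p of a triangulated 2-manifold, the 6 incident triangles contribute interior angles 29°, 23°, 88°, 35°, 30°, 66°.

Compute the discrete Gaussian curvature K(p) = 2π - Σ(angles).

Sum of angles = 271°. K = 360° - 271° = 89° = 89π/180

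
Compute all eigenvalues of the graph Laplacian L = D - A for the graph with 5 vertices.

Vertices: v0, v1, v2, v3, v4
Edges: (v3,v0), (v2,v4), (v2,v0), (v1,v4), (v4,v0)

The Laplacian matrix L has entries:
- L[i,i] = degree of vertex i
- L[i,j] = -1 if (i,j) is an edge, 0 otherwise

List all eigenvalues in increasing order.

Degrees: deg(v0) = 3, deg(v1) = 1, deg(v2) = 2, deg(v3) = 1, deg(v4) = 3.
L = D − A with rows/columns ordered (v0, v1, v2, v3, v4):
  [ 3,  0, -1, -1, -1]
  [ 0,  1,  0,  0, -1]
  [-1,  0,  2,  0, -1]
  [-1,  0,  0,  1,  0]
  [-1, -1, -1,  0,  3]
Characteristic polynomial: det(λI − L) = λ(λ² − 5λ + 3)(λ² − 5λ + 5).
Roots: λ = 0; (λ² − 5λ + 3) = 0 ⇒ λ = (5 ± √13)/2 ≈ 0.6972, 4.3028; (λ² − 5λ + 5) = 0 ⇒ λ = (5 ± √5)/2 ≈ 1.382, 3.618.
(Check: the roots sum (with multiplicity) to 10, matching trace L = Σdeg = 2·5 = 10.)
Laplacian eigenvalues (increasing order): [0.0, 0.6972, 1.382, 3.618, 4.3028]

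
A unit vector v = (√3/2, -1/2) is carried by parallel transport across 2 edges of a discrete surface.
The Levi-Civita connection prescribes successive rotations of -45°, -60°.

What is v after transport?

Total rotation: (-45°) + (-60°) = -105°. Final vector: (-0.7071, -0.7071)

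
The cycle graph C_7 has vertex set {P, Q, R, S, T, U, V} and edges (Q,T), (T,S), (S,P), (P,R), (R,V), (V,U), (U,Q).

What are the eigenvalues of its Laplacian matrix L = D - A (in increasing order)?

The cycle graph C_n has Laplacian eigenvalues λ_k = 2 − 2cos(2πk/n), k = 0, 1, …, n−1. Here n = 7:
k=0: 2 − 2cos(0) = 0.0; k=1: 2 − 2cos(2π/7) = 0.753; k=2: 2 − 2cos(4π/7) = 2.445; k=3: 2 − 2cos(6π/7) = 3.8019; k=4: 2 − 2cos(8π/7) = 3.8019; k=5: 2 − 2cos(10π/7) = 2.445; k=6: 2 − 2cos(12π/7) = 0.753.
Laplacian eigenvalues (increasing order): [0.0, 0.753, 0.753, 2.445, 2.445, 3.8019, 3.8019]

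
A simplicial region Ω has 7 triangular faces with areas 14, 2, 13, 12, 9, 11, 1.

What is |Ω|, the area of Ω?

14 + 2 + 13 + 12 + 9 + 11 + 1 = 62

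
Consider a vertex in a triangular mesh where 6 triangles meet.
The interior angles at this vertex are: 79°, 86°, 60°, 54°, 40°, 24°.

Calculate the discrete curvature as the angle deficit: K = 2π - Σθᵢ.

Sum of angles = 343°. K = 360° - 343° = 17° = 17π/180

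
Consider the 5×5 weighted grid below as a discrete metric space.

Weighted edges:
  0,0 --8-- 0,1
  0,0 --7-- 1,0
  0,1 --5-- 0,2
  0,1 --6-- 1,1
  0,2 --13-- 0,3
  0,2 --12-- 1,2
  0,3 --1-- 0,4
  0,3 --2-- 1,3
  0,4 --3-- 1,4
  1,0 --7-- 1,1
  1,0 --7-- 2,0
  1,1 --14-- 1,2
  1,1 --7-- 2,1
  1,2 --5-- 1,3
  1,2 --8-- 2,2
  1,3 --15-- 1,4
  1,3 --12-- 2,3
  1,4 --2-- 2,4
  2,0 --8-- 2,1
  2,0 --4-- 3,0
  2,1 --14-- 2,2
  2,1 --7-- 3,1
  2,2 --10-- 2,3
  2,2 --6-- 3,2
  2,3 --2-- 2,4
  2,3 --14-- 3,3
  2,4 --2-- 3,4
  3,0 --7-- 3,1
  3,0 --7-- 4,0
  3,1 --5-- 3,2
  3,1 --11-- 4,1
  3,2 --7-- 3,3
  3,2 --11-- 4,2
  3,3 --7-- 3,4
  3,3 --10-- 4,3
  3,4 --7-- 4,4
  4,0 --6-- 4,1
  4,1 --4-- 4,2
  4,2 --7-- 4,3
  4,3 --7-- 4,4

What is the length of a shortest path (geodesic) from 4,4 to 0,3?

Shortest path: 4,4 → 3,4 → 2,4 → 1,4 → 0,4 → 0,3, total weight = 15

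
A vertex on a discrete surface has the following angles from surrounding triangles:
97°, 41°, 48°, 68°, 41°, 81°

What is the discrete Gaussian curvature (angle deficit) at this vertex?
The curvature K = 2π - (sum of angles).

Sum of angles = 376°. K = 360° - 376° = -16° = -4π/45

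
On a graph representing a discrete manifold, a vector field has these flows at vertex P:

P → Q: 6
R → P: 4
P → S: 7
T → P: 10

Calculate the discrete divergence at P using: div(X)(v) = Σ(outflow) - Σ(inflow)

Divergence = sum of outgoing flows = 6 + (-4) + 7 + (-10) = -1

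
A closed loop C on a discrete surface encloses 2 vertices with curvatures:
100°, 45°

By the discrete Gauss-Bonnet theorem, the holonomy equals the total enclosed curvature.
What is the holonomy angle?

Holonomy = total enclosed curvature = 100° + 45° = 145°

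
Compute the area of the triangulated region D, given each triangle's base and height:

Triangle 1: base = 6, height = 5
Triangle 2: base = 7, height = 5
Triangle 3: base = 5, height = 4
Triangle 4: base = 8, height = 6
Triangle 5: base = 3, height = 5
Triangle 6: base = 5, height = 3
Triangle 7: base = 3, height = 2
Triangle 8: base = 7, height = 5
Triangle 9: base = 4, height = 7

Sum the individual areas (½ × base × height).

(1/2)×6×5 + (1/2)×7×5 + (1/2)×5×4 + (1/2)×8×6 + (1/2)×3×5 + (1/2)×5×3 + (1/2)×3×2 + (1/2)×7×5 + (1/2)×4×7 = 116.0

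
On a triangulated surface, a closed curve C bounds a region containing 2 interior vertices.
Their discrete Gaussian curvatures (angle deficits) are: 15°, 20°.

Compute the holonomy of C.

Holonomy = total enclosed curvature = 15° + 20° = 35°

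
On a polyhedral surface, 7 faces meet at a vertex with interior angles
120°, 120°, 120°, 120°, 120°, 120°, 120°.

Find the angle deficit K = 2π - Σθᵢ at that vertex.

Sum of angles = 840°. K = 360° - 840° = -480°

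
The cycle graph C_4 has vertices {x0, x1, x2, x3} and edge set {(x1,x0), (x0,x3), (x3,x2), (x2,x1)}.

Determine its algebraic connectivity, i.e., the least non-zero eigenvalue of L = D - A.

The cycle graph C_n has Laplacian eigenvalues λ_k = 2 − 2cos(2πk/n), k = 0, 1, …, n−1. Here n = 4:
k=0: 2 − 2cos(0) = 0.0; k=1: 2 − 2cos(π/2) = 2.0; k=2: 2 − 2cos(π) = 4.0; k=3: 2 − 2cos(3π/2) = 2.0.
Laplacian eigenvalues: [0.0, 2.0, 2.0, 4.0]. Algebraic connectivity (smallest non-zero eigenvalue) = 2.0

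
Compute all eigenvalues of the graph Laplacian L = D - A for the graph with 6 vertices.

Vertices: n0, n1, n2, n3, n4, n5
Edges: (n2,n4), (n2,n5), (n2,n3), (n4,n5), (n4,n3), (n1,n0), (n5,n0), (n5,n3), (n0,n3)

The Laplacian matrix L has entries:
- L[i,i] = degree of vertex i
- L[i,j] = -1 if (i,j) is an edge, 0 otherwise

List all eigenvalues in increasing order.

Degrees: deg(n0) = 3, deg(n1) = 1, deg(n2) = 3, deg(n3) = 4, deg(n4) = 3, deg(n5) = 4.
L = D − A with rows/columns ordered (n0, n1, n2, n3, n4, n5):
  [ 3, -1,  0, -1,  0, -1]
  [-1,  1,  0,  0,  0,  0]
  [ 0,  0,  3, -1, -1, -1]
  [-1,  0, -1,  4, -1, -1]
  [ 0,  0, -1, -1,  3, -1]
  [-1,  0, -1, -1, -1,  4]
Characteristic polynomial: det(λI − L) = λ(λ² − 6λ + 4)(λ − 3)(λ − 4)(λ − 5).
Roots: λ = 0; (λ² − 6λ + 4) = 0 ⇒ λ = 3 ± √5 ≈ 0.7639, 5.2361; (λ − 3) = 0 ⇒ λ = 3; (λ − 4) = 0 ⇒ λ = 4; (λ − 5) = 0 ⇒ λ = 5.
(Check: the roots sum (with multiplicity) to 18, matching trace L = Σdeg = 2·9 = 18.)
Laplacian eigenvalues (increasing order): [0.0, 0.7639, 3.0, 4.0, 5.0, 5.2361]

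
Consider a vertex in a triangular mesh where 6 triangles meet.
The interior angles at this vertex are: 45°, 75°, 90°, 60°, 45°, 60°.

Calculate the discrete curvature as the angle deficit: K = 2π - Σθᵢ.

Sum of angles = 375°. K = 360° - 375° = -15°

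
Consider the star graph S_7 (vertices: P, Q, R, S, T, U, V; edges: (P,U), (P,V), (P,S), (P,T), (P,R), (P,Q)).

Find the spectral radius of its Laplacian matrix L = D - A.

The star S_7 is the complete bipartite graph K_{1,6} (one hub of degree 6, 6 leaves of degree 1). The Laplacian spectrum of K_{p,q} is 0, p (multiplicity q−1), q (multiplicity p−1), p+q. With p = 1, q = 6: 0 once, 1 with multiplicity 5, and 7 once. (Check: trace L = sum of degrees = 12 = 5·1 + 7.)
Laplacian eigenvalues: [0.0, 1.0, 1.0, 1.0, 1.0, 1.0, 7.0]. Largest eigenvalue (spectral radius) = 7.0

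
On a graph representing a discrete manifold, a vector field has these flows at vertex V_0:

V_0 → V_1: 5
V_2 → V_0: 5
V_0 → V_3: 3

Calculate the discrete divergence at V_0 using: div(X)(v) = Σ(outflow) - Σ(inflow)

Divergence = sum of outgoing flows = 5 + (-5) + 3 = 3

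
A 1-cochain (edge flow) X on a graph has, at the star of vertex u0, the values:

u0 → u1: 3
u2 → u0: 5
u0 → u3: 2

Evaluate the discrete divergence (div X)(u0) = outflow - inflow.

Divergence = sum of outgoing flows = 3 + (-5) + 2 = 0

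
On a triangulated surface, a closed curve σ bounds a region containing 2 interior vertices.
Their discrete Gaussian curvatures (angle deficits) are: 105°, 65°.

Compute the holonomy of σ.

Holonomy = total enclosed curvature = 105° + 65° = 170°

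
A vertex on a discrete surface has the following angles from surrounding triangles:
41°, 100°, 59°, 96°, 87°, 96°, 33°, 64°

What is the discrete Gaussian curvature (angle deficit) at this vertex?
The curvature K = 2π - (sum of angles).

Sum of angles = 576°. K = 360° - 576° = -216° = -6π/5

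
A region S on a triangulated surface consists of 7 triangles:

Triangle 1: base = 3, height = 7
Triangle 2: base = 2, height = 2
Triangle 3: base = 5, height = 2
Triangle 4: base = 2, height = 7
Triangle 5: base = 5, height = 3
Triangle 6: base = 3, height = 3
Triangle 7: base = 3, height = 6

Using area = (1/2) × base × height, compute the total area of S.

(1/2)×3×7 + (1/2)×2×2 + (1/2)×5×2 + (1/2)×2×7 + (1/2)×5×3 + (1/2)×3×3 + (1/2)×3×6 = 45.5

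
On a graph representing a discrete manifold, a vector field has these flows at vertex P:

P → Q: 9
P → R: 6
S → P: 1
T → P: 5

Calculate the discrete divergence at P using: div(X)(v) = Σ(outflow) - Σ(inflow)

Divergence = sum of outgoing flows = 9 + 6 + (-1) + (-5) = 9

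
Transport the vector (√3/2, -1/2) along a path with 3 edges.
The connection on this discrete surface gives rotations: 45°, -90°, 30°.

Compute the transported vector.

Total rotation: 45° + (-90°) + 30° = -15°. Final vector: (0.7071, -0.7071)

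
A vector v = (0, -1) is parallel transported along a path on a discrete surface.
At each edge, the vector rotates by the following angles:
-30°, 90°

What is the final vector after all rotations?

Total rotation: (-30°) + 90° = 60°. Final vector: (0.8660, -0.5000)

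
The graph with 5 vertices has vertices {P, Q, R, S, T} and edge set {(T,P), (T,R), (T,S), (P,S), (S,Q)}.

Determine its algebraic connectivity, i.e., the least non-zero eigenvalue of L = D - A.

Degrees: deg(P) = 2, deg(Q) = 1, deg(R) = 1, deg(S) = 3, deg(T) = 3.
L = D − A with rows/columns ordered (P, Q, R, S, T):
  [ 2,  0,  0, -1, -1]
  [ 0,  1,  0, -1,  0]
  [ 0,  0,  1,  0, -1]
  [-1, -1,  0,  3, -1]
  [-1,  0, -1, -1,  3]
Characteristic polynomial: det(λI − L) = λ(λ² − 5λ + 3)(λ² − 5λ + 5).
Roots: λ = 0; (λ² − 5λ + 3) = 0 ⇒ λ = (5 ± √13)/2 ≈ 0.6972, 4.3028; (λ² − 5λ + 5) = 0 ⇒ λ = (5 ± √5)/2 ≈ 1.382, 3.618.
(Check: the roots sum (with multiplicity) to 10, matching trace L = Σdeg = 2·5 = 10.)
Laplacian eigenvalues: [0.0, 0.6972, 1.382, 3.618, 4.3028]. Algebraic connectivity (smallest non-zero eigenvalue) = 0.6972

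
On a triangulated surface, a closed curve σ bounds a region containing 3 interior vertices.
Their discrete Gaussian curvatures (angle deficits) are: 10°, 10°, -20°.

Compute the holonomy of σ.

Holonomy = total enclosed curvature = 10° + 10° + (-20°) = 0°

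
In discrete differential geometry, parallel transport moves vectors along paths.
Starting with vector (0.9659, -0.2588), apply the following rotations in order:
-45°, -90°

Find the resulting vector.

Total rotation: (-45°) + (-90°) = -135°. Final vector: (-0.8660, -0.5000)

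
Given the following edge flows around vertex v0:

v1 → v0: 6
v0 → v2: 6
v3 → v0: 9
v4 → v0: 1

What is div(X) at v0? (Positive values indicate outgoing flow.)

Divergence = sum of outgoing flows = (-6) + 6 + (-9) + (-1) = -10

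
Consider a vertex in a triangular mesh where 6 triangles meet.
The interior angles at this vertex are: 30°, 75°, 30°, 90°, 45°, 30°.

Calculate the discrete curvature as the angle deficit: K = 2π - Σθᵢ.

Sum of angles = 300°. K = 360° - 300° = 60°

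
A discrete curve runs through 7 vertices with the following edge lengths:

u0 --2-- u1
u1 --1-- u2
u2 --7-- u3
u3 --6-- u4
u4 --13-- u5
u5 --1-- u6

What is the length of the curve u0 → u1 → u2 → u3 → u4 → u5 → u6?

Arc length = 2 + 1 + 7 + 6 + 13 + 1 = 30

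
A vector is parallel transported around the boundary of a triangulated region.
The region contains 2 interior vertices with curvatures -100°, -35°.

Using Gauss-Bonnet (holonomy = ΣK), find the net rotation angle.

Holonomy = total enclosed curvature = (-100°) + (-35°) = -135°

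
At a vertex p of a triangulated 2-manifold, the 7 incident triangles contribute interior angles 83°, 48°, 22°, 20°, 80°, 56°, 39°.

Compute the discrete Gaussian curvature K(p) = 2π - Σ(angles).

Sum of angles = 348°. K = 360° - 348° = 12° = π/15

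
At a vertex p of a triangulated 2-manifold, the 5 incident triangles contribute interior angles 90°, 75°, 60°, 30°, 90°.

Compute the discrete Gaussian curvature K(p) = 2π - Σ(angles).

Sum of angles = 345°. K = 360° - 345° = 15°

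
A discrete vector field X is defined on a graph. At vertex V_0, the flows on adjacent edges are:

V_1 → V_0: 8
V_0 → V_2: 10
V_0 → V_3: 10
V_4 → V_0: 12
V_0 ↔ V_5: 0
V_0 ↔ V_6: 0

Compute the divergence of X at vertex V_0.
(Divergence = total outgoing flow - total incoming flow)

Divergence = sum of outgoing flows = (-8) + 10 + 10 + (-12) + 0 + 0 = 0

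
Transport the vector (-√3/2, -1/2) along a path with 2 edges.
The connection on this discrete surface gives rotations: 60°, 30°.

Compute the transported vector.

Total rotation: 60° + 30° = 90°. Final vector: (0.5000, -0.8660)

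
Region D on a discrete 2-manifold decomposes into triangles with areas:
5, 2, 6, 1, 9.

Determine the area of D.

5 + 2 + 6 + 1 + 9 = 23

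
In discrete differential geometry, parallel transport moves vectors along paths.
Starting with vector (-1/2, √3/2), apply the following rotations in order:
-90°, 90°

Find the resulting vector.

Total rotation: (-90°) + 90° = 0°. Final vector: (-0.5000, 0.8660)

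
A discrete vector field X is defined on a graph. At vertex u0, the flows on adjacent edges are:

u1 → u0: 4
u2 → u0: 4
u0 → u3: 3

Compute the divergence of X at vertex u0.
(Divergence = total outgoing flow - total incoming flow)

Divergence = sum of outgoing flows = (-4) + (-4) + 3 = -5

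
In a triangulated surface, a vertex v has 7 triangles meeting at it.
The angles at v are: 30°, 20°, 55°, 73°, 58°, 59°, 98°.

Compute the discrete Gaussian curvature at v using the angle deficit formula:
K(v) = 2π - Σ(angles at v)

Sum of angles = 393°. K = 360° - 393° = -33° = -11π/60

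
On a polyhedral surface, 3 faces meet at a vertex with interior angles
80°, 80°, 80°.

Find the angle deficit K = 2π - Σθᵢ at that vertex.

Sum of angles = 240°. K = 360° - 240° = 120°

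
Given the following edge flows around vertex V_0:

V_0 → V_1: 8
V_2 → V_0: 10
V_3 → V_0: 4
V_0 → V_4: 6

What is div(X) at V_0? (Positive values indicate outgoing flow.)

Divergence = sum of outgoing flows = 8 + (-10) + (-4) + 6 = 0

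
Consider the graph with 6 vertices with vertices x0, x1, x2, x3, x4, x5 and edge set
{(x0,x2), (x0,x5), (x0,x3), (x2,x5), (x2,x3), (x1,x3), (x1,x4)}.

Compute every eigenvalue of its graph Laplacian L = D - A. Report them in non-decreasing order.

Degrees: deg(x0) = 3, deg(x1) = 2, deg(x2) = 3, deg(x3) = 3, deg(x4) = 1, deg(x5) = 2.
L = D − A with rows/columns ordered (x0, x1, x2, x3, x4, x5):
  [ 3,  0, -1, -1,  0, -1]
  [ 0,  2,  0, -1, -1,  0]
  [-1,  0,  3, -1,  0, -1]
  [-1, -1, -1,  3,  0,  0]
  [ 0, -1,  0,  0,  1,  0]
  [-1,  0, -1,  0,  0,  2]
Characteristic polynomial: det(λI − L) = λ(λ² − 5λ + 2)(λ − 2)(λ − 3)(λ − 4).
Roots: λ = 0; (λ² − 5λ + 2) = 0 ⇒ λ = (5 ± √17)/2 ≈ 0.4384, 4.5616; (λ − 2) = 0 ⇒ λ = 2; (λ − 3) = 0 ⇒ λ = 3; (λ − 4) = 0 ⇒ λ = 4.
(Check: the roots sum (with multiplicity) to 14, matching trace L = Σdeg = 2·7 = 14.)
Laplacian eigenvalues (increasing order): [0.0, 0.4384, 2.0, 3.0, 4.0, 4.5616]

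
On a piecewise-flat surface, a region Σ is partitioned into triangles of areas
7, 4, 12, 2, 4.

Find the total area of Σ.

7 + 4 + 12 + 2 + 4 = 29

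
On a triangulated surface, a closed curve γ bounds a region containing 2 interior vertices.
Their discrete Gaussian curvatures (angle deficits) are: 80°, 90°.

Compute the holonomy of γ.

Holonomy = total enclosed curvature = 80° + 90° = 170°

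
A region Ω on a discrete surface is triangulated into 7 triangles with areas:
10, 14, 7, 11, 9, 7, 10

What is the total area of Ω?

10 + 14 + 7 + 11 + 9 + 7 + 10 = 68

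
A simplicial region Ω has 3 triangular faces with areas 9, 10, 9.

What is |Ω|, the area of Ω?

9 + 10 + 9 = 28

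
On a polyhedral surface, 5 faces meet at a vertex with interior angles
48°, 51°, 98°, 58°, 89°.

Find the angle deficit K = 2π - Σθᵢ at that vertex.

Sum of angles = 344°. K = 360° - 344° = 16° = 4π/45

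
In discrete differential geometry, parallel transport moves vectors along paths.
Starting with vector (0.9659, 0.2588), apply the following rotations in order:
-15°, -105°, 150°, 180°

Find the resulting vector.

Total rotation: (-15°) + (-105°) + 150° + 180° = 210° ≡ -150° (mod 360°). Final vector: (-0.7071, -0.7071)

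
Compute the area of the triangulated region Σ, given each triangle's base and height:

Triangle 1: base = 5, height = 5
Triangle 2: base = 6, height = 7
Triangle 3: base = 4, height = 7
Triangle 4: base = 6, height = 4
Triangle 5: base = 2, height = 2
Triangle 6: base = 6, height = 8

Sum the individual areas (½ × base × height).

(1/2)×5×5 + (1/2)×6×7 + (1/2)×4×7 + (1/2)×6×4 + (1/2)×2×2 + (1/2)×6×8 = 85.5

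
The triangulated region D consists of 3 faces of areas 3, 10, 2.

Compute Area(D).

3 + 10 + 2 = 15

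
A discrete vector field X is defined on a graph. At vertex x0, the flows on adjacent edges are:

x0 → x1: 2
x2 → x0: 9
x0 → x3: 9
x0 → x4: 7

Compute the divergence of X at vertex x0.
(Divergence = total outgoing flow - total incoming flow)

Divergence = sum of outgoing flows = 2 + (-9) + 9 + 7 = 9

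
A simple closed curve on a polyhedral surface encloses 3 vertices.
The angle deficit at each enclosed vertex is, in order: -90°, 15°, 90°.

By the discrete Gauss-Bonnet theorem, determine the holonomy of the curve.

Holonomy = total enclosed curvature = (-90°) + 15° + 90° = 15°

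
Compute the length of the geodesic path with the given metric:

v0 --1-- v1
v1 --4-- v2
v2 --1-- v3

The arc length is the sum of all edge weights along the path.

Arc length = 1 + 4 + 1 = 6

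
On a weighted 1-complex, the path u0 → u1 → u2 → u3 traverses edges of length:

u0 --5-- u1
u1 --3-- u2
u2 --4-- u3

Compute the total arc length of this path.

Arc length = 5 + 3 + 4 = 12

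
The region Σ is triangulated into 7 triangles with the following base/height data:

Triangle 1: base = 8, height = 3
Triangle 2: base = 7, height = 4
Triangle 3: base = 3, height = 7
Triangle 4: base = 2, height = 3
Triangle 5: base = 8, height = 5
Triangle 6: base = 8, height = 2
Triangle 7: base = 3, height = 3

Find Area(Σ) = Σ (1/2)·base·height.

(1/2)×8×3 + (1/2)×7×4 + (1/2)×3×7 + (1/2)×2×3 + (1/2)×8×5 + (1/2)×8×2 + (1/2)×3×3 = 72.0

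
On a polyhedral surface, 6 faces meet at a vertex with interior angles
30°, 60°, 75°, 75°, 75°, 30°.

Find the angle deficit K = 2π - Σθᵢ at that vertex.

Sum of angles = 345°. K = 360° - 345° = 15°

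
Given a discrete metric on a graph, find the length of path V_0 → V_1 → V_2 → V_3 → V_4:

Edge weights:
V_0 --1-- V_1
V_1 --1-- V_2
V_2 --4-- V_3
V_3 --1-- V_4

Arc length = 1 + 1 + 4 + 1 = 7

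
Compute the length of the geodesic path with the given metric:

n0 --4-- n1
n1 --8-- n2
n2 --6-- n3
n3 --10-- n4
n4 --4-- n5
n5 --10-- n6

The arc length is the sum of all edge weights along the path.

Arc length = 4 + 8 + 6 + 10 + 4 + 10 = 42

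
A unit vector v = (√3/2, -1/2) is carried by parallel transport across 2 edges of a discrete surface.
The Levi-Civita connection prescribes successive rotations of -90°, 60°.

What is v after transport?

Total rotation: (-90°) + 60° = -30°. Final vector: (0.5000, -0.8660)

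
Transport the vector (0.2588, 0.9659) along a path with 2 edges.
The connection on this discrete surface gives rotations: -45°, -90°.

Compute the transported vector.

Total rotation: (-45°) + (-90°) = -135°. Final vector: (0.5000, -0.8660)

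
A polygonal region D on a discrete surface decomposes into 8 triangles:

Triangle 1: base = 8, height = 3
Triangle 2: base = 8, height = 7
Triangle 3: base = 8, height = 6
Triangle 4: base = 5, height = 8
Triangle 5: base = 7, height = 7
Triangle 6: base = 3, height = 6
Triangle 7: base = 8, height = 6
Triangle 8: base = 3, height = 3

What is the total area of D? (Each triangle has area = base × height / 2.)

(1/2)×8×3 + (1/2)×8×7 + (1/2)×8×6 + (1/2)×5×8 + (1/2)×7×7 + (1/2)×3×6 + (1/2)×8×6 + (1/2)×3×3 = 146.0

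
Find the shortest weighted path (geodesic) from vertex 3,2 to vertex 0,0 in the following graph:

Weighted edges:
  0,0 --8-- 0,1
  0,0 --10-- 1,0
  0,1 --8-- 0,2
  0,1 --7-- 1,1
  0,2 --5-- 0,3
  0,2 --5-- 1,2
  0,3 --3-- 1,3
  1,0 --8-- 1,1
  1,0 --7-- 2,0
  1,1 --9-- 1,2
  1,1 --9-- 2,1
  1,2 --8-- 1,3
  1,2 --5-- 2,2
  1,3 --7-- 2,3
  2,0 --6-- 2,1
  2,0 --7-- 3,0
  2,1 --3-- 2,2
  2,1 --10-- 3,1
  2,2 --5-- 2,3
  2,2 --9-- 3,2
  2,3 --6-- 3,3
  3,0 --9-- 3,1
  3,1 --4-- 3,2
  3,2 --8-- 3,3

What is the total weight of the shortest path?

Shortest path: 3,2 → 2,2 → 2,1 → 2,0 → 1,0 → 0,0, total weight = 35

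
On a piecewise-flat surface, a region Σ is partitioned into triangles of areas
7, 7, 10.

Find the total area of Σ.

7 + 7 + 10 = 24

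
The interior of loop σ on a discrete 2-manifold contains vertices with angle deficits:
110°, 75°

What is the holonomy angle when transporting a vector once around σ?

Holonomy = total enclosed curvature = 110° + 75° = 185°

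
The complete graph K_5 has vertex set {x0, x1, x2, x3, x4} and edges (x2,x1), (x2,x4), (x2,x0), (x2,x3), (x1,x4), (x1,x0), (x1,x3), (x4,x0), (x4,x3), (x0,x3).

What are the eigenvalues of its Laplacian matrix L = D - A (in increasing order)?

For the complete graph K_n, L = nI − J (J = all-ones matrix). J has eigenvalues n (once, eigenvector 𝟙) and 0 (multiplicity n−1), so L has eigenvalues 0 (once) and n (multiplicity n−1). Here n = 5: eigenvalue 0 once and 5 with multiplicity 4.
Laplacian eigenvalues (increasing order): [0.0, 5.0, 5.0, 5.0, 5.0]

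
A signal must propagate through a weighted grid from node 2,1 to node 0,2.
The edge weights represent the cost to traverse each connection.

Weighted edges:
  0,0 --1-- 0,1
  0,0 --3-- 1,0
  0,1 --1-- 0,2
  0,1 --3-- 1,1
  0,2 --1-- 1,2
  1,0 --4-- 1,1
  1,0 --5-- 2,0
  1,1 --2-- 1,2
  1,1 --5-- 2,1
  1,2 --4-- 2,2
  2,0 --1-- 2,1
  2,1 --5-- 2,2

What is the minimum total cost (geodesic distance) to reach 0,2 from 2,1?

Shortest path: 2,1 → 1,1 → 1,2 → 0,2, total weight = 8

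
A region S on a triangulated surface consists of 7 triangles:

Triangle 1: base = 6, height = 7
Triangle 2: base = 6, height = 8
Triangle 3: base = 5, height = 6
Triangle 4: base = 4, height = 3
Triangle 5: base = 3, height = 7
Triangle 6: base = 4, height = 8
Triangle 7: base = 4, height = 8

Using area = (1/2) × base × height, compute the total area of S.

(1/2)×6×7 + (1/2)×6×8 + (1/2)×5×6 + (1/2)×4×3 + (1/2)×3×7 + (1/2)×4×8 + (1/2)×4×8 = 108.5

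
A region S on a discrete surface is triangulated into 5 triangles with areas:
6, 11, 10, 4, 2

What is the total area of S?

6 + 11 + 10 + 4 + 2 = 33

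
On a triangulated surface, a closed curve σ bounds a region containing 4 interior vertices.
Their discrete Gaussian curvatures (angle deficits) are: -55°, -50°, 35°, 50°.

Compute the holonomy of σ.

Holonomy = total enclosed curvature = (-55°) + (-50°) + 35° + 50° = -20°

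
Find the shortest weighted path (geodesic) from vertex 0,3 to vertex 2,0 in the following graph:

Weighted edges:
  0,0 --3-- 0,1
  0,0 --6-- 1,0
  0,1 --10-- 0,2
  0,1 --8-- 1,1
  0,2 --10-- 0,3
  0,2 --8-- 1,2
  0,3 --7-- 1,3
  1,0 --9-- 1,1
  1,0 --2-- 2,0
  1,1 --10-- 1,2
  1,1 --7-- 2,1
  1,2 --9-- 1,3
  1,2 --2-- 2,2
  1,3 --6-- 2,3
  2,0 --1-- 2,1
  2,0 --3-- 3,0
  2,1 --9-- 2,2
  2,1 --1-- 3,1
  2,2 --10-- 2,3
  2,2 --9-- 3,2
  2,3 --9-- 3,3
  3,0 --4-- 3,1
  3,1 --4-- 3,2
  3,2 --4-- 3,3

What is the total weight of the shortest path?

Shortest path: 0,3 → 1,3 → 1,2 → 2,2 → 2,1 → 2,0, total weight = 28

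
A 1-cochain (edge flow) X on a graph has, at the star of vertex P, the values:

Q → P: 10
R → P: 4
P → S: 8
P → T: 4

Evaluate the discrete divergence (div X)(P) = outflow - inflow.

Divergence = sum of outgoing flows = (-10) + (-4) + 8 + 4 = -2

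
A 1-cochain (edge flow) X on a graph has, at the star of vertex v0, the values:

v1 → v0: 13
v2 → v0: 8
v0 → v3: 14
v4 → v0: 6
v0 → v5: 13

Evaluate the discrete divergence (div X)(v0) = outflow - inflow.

Divergence = sum of outgoing flows = (-13) + (-8) + 14 + (-6) + 13 = 0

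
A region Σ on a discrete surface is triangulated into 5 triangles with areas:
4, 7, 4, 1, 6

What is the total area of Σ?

4 + 7 + 4 + 1 + 6 = 22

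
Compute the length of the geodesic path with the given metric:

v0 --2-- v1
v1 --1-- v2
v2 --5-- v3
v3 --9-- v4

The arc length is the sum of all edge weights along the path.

Arc length = 2 + 1 + 5 + 9 = 17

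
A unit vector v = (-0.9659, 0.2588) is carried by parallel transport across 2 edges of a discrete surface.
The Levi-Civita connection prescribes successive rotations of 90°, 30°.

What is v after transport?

Total rotation: 90° + 30° = 120°. Final vector: (0.2588, -0.9659)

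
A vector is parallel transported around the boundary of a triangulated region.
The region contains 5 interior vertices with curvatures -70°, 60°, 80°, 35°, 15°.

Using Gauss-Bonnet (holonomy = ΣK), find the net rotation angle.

Holonomy = total enclosed curvature = (-70°) + 60° + 80° + 35° + 15° = 120°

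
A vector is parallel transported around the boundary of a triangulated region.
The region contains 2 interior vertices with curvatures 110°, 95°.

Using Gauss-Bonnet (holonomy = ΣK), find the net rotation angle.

Holonomy = total enclosed curvature = 110° + 95° = 205°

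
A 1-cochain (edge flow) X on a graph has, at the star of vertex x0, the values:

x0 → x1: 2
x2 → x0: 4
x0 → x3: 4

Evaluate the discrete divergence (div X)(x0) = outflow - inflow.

Divergence = sum of outgoing flows = 2 + (-4) + 4 = 2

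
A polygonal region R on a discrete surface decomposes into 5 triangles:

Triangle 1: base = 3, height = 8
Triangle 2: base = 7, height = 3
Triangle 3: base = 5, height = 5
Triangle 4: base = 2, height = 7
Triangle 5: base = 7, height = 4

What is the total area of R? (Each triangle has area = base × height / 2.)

(1/2)×3×8 + (1/2)×7×3 + (1/2)×5×5 + (1/2)×2×7 + (1/2)×7×4 = 56.0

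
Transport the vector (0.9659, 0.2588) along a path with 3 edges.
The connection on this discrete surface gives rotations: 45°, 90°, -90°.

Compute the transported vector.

Total rotation: 45° + 90° + (-90°) = 45°. Final vector: (0.5000, 0.8660)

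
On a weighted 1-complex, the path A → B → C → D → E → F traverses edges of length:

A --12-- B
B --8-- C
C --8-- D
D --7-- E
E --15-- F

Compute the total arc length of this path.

Arc length = 12 + 8 + 8 + 7 + 15 = 50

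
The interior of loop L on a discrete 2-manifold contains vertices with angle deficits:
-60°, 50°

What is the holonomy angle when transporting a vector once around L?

Holonomy = total enclosed curvature = (-60°) + 50° = -10°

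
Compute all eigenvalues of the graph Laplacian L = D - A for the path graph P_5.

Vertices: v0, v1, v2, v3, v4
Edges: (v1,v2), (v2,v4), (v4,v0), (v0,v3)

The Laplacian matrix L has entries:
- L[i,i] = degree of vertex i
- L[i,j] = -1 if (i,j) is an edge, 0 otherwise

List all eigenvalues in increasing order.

The path graph P_n has Laplacian eigenvalues λ_k = 2 − 2cos(kπ/n), k = 0, 1, …, n−1. Here n = 5:
k=0: 2 − 2cos(0) = 0.0; k=1: 2 − 2cos(π/5) = 0.382; k=2: 2 − 2cos(2π/5) = 1.382; k=3: 2 − 2cos(3π/5) = 2.618; k=4: 2 − 2cos(4π/5) = 3.618.
Laplacian eigenvalues (increasing order): [0.0, 0.382, 1.382, 2.618, 3.618]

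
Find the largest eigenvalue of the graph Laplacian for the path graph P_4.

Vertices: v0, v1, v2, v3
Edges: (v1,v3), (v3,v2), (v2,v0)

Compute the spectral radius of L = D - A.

The path graph P_n has Laplacian eigenvalues λ_k = 2 − 2cos(kπ/n), k = 0, 1, …, n−1. Here n = 4:
k=0: 2 − 2cos(0) = 0.0; k=1: 2 − 2cos(π/4) = 0.5858; k=2: 2 − 2cos(π/2) = 2.0; k=3: 2 − 2cos(3π/4) = 3.4142.
Laplacian eigenvalues: [0.0, 0.5858, 2.0, 3.4142]. Largest eigenvalue (spectral radius) = 3.4142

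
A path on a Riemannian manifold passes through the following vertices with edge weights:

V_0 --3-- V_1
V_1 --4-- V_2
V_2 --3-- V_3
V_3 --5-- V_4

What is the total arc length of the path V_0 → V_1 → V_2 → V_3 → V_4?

Arc length = 3 + 4 + 3 + 5 = 15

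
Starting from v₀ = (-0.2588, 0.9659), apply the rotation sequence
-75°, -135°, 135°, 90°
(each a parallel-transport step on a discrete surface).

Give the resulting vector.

Total rotation: (-75°) + (-135°) + 135° + 90° = 15°. Final vector: (-0.5000, 0.8660)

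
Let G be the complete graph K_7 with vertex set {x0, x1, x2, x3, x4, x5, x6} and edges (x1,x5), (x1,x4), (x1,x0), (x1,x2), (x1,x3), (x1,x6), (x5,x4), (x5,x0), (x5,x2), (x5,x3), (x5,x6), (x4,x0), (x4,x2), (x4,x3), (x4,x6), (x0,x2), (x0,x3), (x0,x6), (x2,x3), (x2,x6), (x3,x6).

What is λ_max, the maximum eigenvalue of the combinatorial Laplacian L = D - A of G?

For the complete graph K_n, L = nI − J (J = all-ones matrix). J has eigenvalues n (once, eigenvector 𝟙) and 0 (multiplicity n−1), so L has eigenvalues 0 (once) and n (multiplicity n−1). Here n = 7: eigenvalue 0 once and 7 with multiplicity 6.
Laplacian eigenvalues: [0.0, 7.0, 7.0, 7.0, 7.0, 7.0, 7.0]. Largest eigenvalue (spectral radius) = 7.0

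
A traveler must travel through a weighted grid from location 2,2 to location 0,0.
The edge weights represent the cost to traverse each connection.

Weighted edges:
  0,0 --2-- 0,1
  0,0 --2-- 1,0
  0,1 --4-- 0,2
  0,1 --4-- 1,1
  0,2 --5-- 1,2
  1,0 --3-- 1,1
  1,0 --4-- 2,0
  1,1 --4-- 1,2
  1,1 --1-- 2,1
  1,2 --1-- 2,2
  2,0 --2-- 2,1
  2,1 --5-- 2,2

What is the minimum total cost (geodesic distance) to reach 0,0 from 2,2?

Shortest path: 2,2 → 1,2 → 1,1 → 1,0 → 0,0, total weight = 10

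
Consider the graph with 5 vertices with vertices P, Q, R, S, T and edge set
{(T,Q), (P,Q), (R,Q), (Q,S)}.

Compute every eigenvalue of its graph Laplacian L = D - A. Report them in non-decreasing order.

Degrees: deg(P) = 1, deg(Q) = 4, deg(R) = 1, deg(S) = 1, deg(T) = 1.
L = D − A with rows/columns ordered (P, Q, R, S, T):
  [ 1, -1,  0,  0,  0]
  [-1,  4, -1, -1, -1]
  [ 0, -1,  1,  0,  0]
  [ 0, -1,  0,  1,  0]
  [ 0, -1,  0,  0,  1]
Characteristic polynomial: det(λI − L) = λ(λ − 1)³(λ − 5).
Roots: λ = 0; (λ − 1) = 0 ⇒ λ = 1 (multiplicity 3); (λ − 5) = 0 ⇒ λ = 5.
(Check: the roots sum (with multiplicity) to 8, matching trace L = Σdeg = 2·4 = 8.)
Laplacian eigenvalues (increasing order): [0.0, 1.0, 1.0, 1.0, 5.0]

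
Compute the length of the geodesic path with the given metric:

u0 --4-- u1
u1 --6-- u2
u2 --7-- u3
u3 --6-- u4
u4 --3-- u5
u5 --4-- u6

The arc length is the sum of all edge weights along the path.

Arc length = 4 + 6 + 7 + 6 + 3 + 4 = 30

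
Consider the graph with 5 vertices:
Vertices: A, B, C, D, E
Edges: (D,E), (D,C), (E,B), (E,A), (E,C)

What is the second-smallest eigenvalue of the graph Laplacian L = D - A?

Degrees: deg(A) = 1, deg(B) = 1, deg(C) = 2, deg(D) = 2, deg(E) = 4.
L = D − A with rows/columns ordered (A, B, C, D, E):
  [ 1,  0,  0,  0, -1]
  [ 0,  1,  0,  0, -1]
  [ 0,  0,  2, -1, -1]
  [ 0,  0, -1,  2, -1]
  [-1, -1, -1, -1,  4]
Characteristic polynomial: det(λI − L) = λ(λ − 1)²(λ − 3)(λ − 5).
Roots: λ = 0; (λ − 1) = 0 ⇒ λ = 1 (multiplicity 2); (λ − 3) = 0 ⇒ λ = 3; (λ − 5) = 0 ⇒ λ = 5.
(Check: the roots sum (with multiplicity) to 10, matching trace L = Σdeg = 2·5 = 10.)
Laplacian eigenvalues: [0.0, 1.0, 1.0, 3.0, 5.0]. Algebraic connectivity (smallest non-zero eigenvalue) = 1.0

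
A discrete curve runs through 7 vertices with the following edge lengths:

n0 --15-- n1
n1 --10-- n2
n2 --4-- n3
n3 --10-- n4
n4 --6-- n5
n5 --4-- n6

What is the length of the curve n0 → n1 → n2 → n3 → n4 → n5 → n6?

Arc length = 15 + 10 + 4 + 10 + 6 + 4 = 49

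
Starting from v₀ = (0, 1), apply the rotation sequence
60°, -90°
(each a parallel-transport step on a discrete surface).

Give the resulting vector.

Total rotation: 60° + (-90°) = -30°. Final vector: (0.5000, 0.8660)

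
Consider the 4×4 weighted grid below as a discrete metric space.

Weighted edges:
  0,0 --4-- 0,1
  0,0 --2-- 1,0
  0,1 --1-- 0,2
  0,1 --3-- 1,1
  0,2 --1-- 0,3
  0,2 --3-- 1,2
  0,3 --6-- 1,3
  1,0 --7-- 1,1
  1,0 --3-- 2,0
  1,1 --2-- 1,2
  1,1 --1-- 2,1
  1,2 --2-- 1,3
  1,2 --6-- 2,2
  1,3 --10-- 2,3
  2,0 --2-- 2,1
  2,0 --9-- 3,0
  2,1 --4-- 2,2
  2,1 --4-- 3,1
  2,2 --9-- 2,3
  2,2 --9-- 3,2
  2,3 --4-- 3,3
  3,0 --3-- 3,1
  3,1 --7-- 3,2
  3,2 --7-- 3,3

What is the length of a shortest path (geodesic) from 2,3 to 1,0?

Shortest path: 2,3 → 2,2 → 2,1 → 2,0 → 1,0, total weight = 18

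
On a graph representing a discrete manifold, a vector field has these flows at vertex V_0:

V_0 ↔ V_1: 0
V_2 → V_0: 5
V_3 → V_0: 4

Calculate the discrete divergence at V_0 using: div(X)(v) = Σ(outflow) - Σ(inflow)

Divergence = sum of outgoing flows = 0 + (-5) + (-4) = -9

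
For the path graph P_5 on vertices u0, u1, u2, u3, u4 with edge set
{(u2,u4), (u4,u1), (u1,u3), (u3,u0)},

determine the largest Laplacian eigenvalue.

The path graph P_n has Laplacian eigenvalues λ_k = 2 − 2cos(kπ/n), k = 0, 1, …, n−1. Here n = 5:
k=0: 2 − 2cos(0) = 0.0; k=1: 2 − 2cos(π/5) = 0.382; k=2: 2 − 2cos(2π/5) = 1.382; k=3: 2 − 2cos(3π/5) = 2.618; k=4: 2 − 2cos(4π/5) = 3.618.
Laplacian eigenvalues: [0.0, 0.382, 1.382, 2.618, 3.618]. Largest eigenvalue (spectral radius) = 3.618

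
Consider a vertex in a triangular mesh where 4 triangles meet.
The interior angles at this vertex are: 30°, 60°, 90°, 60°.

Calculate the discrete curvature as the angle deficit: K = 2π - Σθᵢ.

Sum of angles = 240°. K = 360° - 240° = 120°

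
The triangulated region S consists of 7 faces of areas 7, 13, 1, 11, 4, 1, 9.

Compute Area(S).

7 + 13 + 1 + 11 + 4 + 1 + 9 = 46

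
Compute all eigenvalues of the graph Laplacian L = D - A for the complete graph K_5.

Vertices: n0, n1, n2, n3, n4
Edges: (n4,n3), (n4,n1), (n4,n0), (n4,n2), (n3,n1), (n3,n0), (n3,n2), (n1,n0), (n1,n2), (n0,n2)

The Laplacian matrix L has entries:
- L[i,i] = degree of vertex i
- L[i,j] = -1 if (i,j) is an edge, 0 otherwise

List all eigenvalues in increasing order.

For the complete graph K_n, L = nI − J (J = all-ones matrix). J has eigenvalues n (once, eigenvector 𝟙) and 0 (multiplicity n−1), so L has eigenvalues 0 (once) and n (multiplicity n−1). Here n = 5: eigenvalue 0 once and 5 with multiplicity 4.
Laplacian eigenvalues (increasing order): [0.0, 5.0, 5.0, 5.0, 5.0]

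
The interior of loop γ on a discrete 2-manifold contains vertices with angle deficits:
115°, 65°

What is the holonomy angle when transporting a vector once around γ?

Holonomy = total enclosed curvature = 115° + 65° = 180°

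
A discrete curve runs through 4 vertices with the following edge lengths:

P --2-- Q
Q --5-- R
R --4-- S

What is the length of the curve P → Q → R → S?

Arc length = 2 + 5 + 4 = 11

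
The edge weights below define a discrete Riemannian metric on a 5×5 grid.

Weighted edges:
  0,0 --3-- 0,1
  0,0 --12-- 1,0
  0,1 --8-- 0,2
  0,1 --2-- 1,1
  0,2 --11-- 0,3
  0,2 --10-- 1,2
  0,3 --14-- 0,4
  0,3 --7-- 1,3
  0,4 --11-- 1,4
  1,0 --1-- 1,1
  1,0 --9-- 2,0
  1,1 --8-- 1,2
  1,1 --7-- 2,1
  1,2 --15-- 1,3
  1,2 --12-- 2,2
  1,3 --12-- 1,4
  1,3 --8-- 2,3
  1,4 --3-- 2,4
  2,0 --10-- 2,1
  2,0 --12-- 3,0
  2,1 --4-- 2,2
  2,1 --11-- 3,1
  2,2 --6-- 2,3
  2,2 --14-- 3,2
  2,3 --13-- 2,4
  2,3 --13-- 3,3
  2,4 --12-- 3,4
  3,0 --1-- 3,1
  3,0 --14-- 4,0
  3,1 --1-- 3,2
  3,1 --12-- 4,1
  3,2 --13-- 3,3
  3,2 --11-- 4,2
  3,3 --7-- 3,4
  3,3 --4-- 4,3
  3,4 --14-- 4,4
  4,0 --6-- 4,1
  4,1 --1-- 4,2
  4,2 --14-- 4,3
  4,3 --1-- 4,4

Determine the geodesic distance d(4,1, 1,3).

Shortest path: 4,1 → 4,2 → 4,3 → 3,3 → 2,3 → 1,3, total weight = 40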